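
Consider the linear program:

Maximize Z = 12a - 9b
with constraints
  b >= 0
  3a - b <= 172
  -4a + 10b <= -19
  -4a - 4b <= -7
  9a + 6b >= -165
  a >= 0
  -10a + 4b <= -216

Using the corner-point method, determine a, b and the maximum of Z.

Feasible corners and Z = 12a - 9b:
  (172/3, 0) → Z = 688
  (108/5, 0) → Z = 1296/5
  (1701/26, 631/26) → Z = 14733/26
  (521/21, 337/42) → Z = 451/2

a = 172/3, b = 0, maximum Z = 688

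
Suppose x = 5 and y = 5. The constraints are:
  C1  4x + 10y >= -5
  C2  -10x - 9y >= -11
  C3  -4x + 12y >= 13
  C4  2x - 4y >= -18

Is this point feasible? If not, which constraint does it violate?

Constraint C2: -10x - 9y = -95, which is not ≥ -11. All other constraints are satisfied.

not feasible — violates C2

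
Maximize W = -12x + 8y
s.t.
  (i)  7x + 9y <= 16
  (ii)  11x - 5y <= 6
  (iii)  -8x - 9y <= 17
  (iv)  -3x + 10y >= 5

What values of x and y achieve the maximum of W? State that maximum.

x = -33, y = 247/9, maximum W = 5540/9

Extreme points and W = -12x + 8y:
  (1, 1) → W = -4
  (-33, 247/9) → W = 5540/9
  (17/19, 73/95) → W = -436/95
  (-215/107, -11/107) → W = 2492/107

The optimum lies where 7x + 9y = 16 and -8x - 9y = 17.
Solving simultaneously gives x = -33, y = 247/9.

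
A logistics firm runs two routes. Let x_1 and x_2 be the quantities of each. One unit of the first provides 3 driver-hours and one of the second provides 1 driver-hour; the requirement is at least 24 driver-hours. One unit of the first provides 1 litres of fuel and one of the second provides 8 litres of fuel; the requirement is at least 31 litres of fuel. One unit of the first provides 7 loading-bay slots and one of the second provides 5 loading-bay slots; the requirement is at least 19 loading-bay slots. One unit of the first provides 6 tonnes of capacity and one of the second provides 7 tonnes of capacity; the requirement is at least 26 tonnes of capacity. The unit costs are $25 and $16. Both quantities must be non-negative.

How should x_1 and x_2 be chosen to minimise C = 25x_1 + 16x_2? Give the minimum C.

x_1 = 7, x_2 = 3, minimum C = 223

Vertices and C = 25x_1 + 16x_2:
  (0, 24) → C = 384
  (31, 0) → C = 775
  (7, 3) → C = 223
The feasible region is unbounded (it extends along (0, 1), (1, 0)), but C strictly increases along every unbounded feasible direction, so there is no improving ray and the minimum is attained at a vertex.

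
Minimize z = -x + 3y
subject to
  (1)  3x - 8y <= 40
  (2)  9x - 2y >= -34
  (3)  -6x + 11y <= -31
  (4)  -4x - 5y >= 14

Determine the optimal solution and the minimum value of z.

x = -16/3, y = -7, minimum z = -47/3

Extreme points and z = -x + 3y:
  (-16/3, -7) → z = -47/3
  (88/47, -202/47) → z = -694/47
  (-436/87, -161/29) → z = -1013/87
  (1/74, -104/37) → z = -625/74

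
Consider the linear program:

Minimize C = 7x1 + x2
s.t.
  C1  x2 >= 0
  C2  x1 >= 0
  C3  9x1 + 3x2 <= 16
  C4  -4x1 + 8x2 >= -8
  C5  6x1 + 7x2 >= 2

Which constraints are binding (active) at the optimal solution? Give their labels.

C2 and C5

Extreme points and C = 7x1 + x2:
  (16/9, 0) → C = 112/9
  (1/3, 0) → C = 7/3
  (0, 16/3) → C = 16/3
  (0, 2/7) → C = 2/7

The minimum is at (0, 2/7). Substituting into each constraint, equality holds for C2 and C5; the remaining constraints have slack.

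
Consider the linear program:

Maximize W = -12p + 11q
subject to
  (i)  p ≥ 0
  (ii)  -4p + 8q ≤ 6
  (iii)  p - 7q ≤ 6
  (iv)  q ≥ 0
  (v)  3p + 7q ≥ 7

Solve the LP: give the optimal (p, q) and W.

p = 7/26, q = 23/26, maximum W = 13/2

The feasible region is unbounded (it extends along (2, 1), (7, 1)), but W strictly decreases along every unbounded feasible direction, so there is no improving ray and the maximum is attained at a vertex.

At the optimal vertex, -4p + 8q = 6 and 3p + 7q = 7.
Solving simultaneously gives p = 7/26, q = 23/26.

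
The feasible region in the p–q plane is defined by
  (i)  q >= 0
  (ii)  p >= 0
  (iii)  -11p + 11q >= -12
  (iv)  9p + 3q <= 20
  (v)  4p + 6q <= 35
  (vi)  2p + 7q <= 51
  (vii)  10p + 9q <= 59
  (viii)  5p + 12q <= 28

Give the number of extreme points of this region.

Intersecting each pair of boundary lines and keeping only the points that satisfy every inequality leaves:
  (0, 0)
  (12/11, 0)
  (0, 7/3)
  (64/33, 28/33)
  (52/31, 152/93)

5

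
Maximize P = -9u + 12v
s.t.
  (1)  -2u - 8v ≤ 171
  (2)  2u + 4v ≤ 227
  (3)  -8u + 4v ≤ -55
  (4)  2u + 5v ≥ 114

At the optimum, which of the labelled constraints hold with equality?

(2) and (3)

Vertices and P = -9u + 12v:
  (625/2, -199/2) → P = -8013/2
  (589/2, -95) → P = -7581/2
  (141/5, 853/20) → P = 258
  (731/48, 401/24) → P = 1015/16

The maximum is at (141/5, 853/20). Substituting into each constraint, equality holds for (2) and (3); the remaining constraints have slack.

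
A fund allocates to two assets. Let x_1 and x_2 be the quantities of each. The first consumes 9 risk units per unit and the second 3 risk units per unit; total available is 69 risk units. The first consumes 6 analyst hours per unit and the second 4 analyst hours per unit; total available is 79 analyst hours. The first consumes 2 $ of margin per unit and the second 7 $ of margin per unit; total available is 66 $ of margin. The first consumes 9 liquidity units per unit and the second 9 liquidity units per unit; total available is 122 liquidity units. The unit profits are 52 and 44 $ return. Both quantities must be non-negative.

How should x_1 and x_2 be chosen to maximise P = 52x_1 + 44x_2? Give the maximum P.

Corner points and P = 52x_1 + 44x_2:
  (0, 0) → P = 0
  (0, 66/7) → P = 2904/7
  (23/3, 0) → P = 1196/3
  (5, 8) → P = 612

At the optimal vertex, 9x_1 + 3x_2 = 69 and 2x_1 + 7x_2 = 66.
Solving simultaneously gives x_1 = 5, x_2 = 8.

x_1 = 5, x_2 = 8, maximum P = 612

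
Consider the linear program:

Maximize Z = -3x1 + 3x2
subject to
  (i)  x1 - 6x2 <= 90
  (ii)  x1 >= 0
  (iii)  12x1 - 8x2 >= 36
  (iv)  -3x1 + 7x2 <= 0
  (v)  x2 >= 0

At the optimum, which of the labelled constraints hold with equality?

Extreme points and Z = -3x1 + 3x2:
  (90, 0) → Z = -270
  (21/5, 9/5) → Z = -36/5
  (3, 0) → Z = -9
The feasible region is unbounded (it extends along (6, 1), (7, 3)), but Z strictly decreases along every unbounded feasible direction, so there is no improving ray and the maximum is attained at a vertex.

The maximum is at (21/5, 9/5). Substituting into each constraint, equality holds for (iii) and (iv); the remaining constraints have slack.

(iii) and (iv)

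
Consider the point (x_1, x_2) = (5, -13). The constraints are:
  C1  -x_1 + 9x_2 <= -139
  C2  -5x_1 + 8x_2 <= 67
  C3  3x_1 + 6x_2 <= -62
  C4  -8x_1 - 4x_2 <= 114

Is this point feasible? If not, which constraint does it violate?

Constraint C1: -x_1 + 9x_2 = -122, which is not ≤ -139. All other constraints are satisfied.

not feasible — violates C1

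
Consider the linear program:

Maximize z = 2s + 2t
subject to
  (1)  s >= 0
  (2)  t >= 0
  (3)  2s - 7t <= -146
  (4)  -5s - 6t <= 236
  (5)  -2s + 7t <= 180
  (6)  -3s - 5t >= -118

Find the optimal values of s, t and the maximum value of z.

s = 96/31, t = 674/31, maximum z = 1540/31

Corner points and z = 2s + 2t:
  (0, 146/7) → z = 292/7
  (0, 118/5) → z = 236/5
  (96/31, 674/31) → z = 1540/31

The optimum lies where 2s - 7t = -146 and -3s - 5t = -118.
Solving simultaneously gives s = 96/31, t = 674/31.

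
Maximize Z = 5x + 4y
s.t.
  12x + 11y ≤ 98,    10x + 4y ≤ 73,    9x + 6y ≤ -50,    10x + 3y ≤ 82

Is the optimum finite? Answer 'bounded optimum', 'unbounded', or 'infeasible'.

bounded optimum

Corner points and Z = 5x + 4y:
  (-1138/27, 494/9) → Z = 238/27
  (214/11, -1238/33) → Z = -1742/33
The feasible region has finitely many vertices and no improving ray; the maximum is 238/27 at (-1138/27, 494/9).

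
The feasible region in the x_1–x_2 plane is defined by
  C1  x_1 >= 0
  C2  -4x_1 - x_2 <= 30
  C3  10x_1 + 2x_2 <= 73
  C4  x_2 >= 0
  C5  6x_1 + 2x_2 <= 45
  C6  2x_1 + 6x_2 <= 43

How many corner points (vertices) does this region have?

The feasible vertices (each the meet of two boundaries and inside every other half-plane) are:
  (0, 0)
  (0, 43/6)
  (73/10, 0)
  (7, 3/2)
  (23/4, 21/4)

5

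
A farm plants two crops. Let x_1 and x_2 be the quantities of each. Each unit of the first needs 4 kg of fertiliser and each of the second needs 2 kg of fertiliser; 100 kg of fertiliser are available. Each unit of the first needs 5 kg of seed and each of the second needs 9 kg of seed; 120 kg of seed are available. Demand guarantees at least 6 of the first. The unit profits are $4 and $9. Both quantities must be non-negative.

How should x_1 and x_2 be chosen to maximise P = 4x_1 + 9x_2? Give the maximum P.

The binding constraints are 5x_1 + 9x_2 = 120 and x_1 = 6.
Solving simultaneously gives x_1 = 6, x_2 = 10.

x_1 = 6, x_2 = 10, maximum P = 114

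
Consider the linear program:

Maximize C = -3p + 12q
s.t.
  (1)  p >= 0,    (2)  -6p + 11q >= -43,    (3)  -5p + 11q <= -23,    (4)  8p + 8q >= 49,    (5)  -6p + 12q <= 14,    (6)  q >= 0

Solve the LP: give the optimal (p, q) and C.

Vertices and C = -3p + 12q:
  (20, 7) → C = 24
  (43/6, 0) → C = -43/2
  (723/128, 61/128) → C = -1437/128
  (49/8, 0) → C = -147/8

p = 20, q = 7, maximum C = 24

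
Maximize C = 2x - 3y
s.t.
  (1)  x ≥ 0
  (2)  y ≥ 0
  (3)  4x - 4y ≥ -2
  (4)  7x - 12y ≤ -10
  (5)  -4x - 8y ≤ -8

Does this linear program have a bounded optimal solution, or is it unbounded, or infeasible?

From the feasible point (4/5, 13/10), moving in the direction (12, 7) keeps every constraint satisfied while C increases without bound.

unbounded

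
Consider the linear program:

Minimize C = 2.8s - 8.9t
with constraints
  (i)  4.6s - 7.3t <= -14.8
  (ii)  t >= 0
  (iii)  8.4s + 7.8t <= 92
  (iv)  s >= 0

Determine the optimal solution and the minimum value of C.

Feasible corners and C = 2.8s - 8.9t:
  (6952/1215, 6844/1215) → C = -41446/1215
  (0, 148/73) → C = -6586/365
  (0, 460/39) → C = -4094/39

The optimum lies where 8.4s + 7.8t = 92 and s = 0.
Solving simultaneously gives s = 0, t = 460/39.

s = 0, t = 460/39, minimum C = -4094/39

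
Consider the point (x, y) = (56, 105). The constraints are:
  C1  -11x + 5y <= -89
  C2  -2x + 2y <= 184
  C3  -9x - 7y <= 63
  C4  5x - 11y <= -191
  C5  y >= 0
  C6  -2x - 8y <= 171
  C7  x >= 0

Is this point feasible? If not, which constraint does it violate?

feasible

C1: -91 ≤ -89 ✓
C2: 98 ≤ 184 ✓
C3: -1239 ≤ 63 ✓
C4: -875 ≤ -191 ✓
C5: 105 ≥ 0 ✓
C6: -952 ≤ 171 ✓
C7: 56 ≥ 0 ✓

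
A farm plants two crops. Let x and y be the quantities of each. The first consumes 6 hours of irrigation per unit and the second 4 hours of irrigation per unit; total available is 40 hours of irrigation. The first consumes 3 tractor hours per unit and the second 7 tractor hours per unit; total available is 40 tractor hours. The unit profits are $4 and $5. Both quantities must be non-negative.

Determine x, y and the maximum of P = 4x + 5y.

x = 4, y = 4, maximum P = 36

Feasible corners and P = 4x + 5y:
  (0, 0) → P = 0
  (0, 40/7) → P = 200/7
  (20/3, 0) → P = 80/3
  (4, 4) → P = 36

At the optimal vertex, 6x + 4y = 40 and 3x + 7y = 40.
Solving simultaneously gives x = 4, y = 4.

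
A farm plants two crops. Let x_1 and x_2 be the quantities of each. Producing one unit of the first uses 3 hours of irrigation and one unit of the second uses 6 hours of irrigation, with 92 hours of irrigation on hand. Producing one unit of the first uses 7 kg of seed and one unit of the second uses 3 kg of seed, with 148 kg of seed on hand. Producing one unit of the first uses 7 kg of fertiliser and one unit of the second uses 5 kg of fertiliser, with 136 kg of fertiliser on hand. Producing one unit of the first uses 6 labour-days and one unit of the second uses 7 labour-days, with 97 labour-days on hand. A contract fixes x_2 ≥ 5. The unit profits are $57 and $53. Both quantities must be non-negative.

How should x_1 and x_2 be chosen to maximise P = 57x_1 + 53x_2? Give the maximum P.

x_1 = 31/3, x_2 = 5, maximum P = 854

Corner points and P = 57x_1 + 53x_2:
  (0, 97/7) → P = 5141/7
  (0, 5) → P = 265
  (31/3, 5) → P = 854

At the optimal vertex, 6x_1 + 7x_2 = 97 and x_2 = 5.
Solving simultaneously gives x_1 = 31/3, x_2 = 5.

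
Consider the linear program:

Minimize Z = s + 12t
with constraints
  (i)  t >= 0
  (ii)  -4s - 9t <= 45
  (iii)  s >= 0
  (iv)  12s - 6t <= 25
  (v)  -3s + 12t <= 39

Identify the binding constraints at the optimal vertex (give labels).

(i) and (iii)

Vertices and Z = s + 12t:
  (0, 0) → Z = 0
  (25/12, 0) → Z = 25/12
  (0, 13/4) → Z = 39
  (89/21, 181/42) → Z = 1175/21

The minimum is at (0, 0). Substituting into each constraint, equality holds for (i) and (iii); the remaining constraints have slack.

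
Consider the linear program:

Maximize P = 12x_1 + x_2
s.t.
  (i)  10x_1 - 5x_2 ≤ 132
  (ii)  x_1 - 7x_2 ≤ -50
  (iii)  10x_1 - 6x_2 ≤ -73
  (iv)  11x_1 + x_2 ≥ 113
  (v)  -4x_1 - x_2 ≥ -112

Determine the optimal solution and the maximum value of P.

x_1 = 599/34, x_2 = 706/17, maximum P = 4300/17

Vertices and P = 12x_1 + x_2:
  (605/76, 1933/76) → P = 9193/76
  (599/34, 706/17) → P = 4300/17
  (1/7, 780/7) → P = 792/7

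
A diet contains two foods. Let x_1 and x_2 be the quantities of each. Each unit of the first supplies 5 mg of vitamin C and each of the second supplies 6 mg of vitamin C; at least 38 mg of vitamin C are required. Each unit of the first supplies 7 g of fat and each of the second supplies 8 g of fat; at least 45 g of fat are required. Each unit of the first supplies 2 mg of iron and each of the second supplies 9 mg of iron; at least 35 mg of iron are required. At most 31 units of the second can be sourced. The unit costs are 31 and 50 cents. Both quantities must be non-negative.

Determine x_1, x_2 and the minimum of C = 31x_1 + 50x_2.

x_1 = 4, x_2 = 3, minimum C = 274

Corner points and C = 31x_1 + 50x_2:
  (0, 19/3) → C = 950/3
  (0, 31) → C = 1550
  (35/2, 0) → C = 1085/2
  (4, 3) → C = 274
The feasible region is unbounded (it extends along (1, 0)), but C strictly increases along every unbounded feasible direction, so there is no improving ray and the minimum is attained at a vertex.

The binding constraints are 5x_1 + 6x_2 = 38 and 2x_1 + 9x_2 = 35.
Solving simultaneously gives x_1 = 4, x_2 = 3.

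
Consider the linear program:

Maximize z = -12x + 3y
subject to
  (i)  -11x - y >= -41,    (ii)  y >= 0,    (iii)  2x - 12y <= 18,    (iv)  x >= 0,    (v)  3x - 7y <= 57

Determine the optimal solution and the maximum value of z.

x = 0, y = 41, maximum z = 123

Corner points and z = -12x + 3y:
  (41/11, 0) → z = -492/11
  (0, 41) → z = 123
  (0, 0) → z = 0

The optimum lies where -11x - y = -41 and x = 0.
Solving simultaneously gives x = 0, y = 41.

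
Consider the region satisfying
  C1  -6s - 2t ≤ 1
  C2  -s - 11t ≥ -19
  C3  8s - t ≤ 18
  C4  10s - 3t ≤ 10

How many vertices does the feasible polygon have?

3

Of the 6 pairwise boundary intersections, those satisfying every inequality are:
  (-49/64, 115/64)
  (17/38, -35/19)
  (167/113, 180/113)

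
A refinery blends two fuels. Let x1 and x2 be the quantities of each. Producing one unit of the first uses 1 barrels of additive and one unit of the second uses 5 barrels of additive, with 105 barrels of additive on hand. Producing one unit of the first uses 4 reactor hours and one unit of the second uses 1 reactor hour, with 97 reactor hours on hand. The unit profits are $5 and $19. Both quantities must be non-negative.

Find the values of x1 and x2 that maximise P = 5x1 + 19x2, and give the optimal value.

x1 = 20, x2 = 17, maximum P = 423

The optimum lies where x1 + 5x2 = 105 and 4x1 + x2 = 97.
Solving simultaneously gives x1 = 20, x2 = 17.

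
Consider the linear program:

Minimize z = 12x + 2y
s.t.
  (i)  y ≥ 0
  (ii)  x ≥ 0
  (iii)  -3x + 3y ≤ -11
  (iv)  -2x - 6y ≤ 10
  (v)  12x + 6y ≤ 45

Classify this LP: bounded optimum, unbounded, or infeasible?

bounded optimum

Vertices and z = 12x + 2y:
  (11/3, 0) → z = 44
  (15/4, 0) → z = 45
  (67/18, 1/18) → z = 403/9
The feasible region has finitely many vertices and no improving ray; the minimum is 44 at (11/3, 0).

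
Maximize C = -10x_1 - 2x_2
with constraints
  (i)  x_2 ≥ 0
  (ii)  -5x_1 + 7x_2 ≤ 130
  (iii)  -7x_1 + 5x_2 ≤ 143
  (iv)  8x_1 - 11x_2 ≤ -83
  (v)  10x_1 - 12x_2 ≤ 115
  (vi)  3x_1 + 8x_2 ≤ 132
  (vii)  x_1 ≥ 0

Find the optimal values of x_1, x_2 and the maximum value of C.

x_1 = 0, x_2 = 83/11, maximum C = -166/11

Feasible corners and C = -10x_1 - 2x_2:
  (788/97, 1305/97) → C = -10490/97
  (0, 83/11) → C = -166/11
  (0, 33/2) → C = -33

The optimum lies where 8x_1 - 11x_2 = -83 and x_1 = 0.
Solving simultaneously gives x_1 = 0, x_2 = 83/11.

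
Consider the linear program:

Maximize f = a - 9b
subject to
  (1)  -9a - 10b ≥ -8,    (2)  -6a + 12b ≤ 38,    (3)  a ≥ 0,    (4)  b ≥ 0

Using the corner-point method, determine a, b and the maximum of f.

The optimum lies where -9a - 10b = -8 and b = 0.
Solving simultaneously gives a = 8/9, b = 0.

a = 8/9, b = 0, maximum f = 8/9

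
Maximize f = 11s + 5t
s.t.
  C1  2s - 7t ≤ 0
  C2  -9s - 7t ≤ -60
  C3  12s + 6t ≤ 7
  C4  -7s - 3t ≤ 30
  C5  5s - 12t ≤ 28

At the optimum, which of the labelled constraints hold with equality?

Feasible corners and f = 11s + 5t:
  (-311/30, 219/10) → f = -68/15
  (-195/11, 345/11) → f = -420/11
  (-67/2, 409/6) → f = -83/3

The maximum is at (-311/30, 219/10). Substituting into each constraint, equality holds for C2 and C3; the remaining constraints have slack.

C2 and C3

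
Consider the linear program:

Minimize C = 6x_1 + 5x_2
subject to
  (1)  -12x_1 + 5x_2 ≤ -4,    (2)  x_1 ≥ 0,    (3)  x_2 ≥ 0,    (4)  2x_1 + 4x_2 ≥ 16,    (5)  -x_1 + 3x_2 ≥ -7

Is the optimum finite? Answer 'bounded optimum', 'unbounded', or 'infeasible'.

Corner points and C = 6x_1 + 5x_2:
  (48/29, 92/29) → C = 748/29
  (38/5, 1/5) → C = 233/5
The feasible region has finitely many vertices and no improving ray; the minimum is 748/29 at (48/29, 92/29).

bounded optimum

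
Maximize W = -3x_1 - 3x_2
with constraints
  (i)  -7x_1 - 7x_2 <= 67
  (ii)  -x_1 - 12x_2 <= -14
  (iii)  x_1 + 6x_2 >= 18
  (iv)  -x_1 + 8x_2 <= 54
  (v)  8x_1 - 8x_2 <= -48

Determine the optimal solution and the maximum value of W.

x_1 = -90/7, x_2 = 36/7, maximum W = 162/7

Vertices and W = -3x_1 - 3x_2:
  (-90/7, 36/7) → W = 162/7
  (-18/7, 24/7) → W = -18/7
  (6/7, 48/7) → W = -162/7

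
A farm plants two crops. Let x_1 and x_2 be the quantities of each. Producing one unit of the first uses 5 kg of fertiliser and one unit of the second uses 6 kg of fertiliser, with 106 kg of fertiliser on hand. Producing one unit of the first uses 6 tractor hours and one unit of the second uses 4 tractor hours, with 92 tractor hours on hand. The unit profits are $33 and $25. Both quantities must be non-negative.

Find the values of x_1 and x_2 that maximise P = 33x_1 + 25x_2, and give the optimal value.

Feasible corners and P = 33x_1 + 25x_2:
  (0, 0) → P = 0
  (0, 53/3) → P = 1325/3
  (46/3, 0) → P = 506
  (8, 11) → P = 539

The optimum lies where 5x_1 + 6x_2 = 106 and 6x_1 + 4x_2 = 92.
Solving simultaneously gives x_1 = 8, x_2 = 11.

x_1 = 8, x_2 = 11, maximum P = 539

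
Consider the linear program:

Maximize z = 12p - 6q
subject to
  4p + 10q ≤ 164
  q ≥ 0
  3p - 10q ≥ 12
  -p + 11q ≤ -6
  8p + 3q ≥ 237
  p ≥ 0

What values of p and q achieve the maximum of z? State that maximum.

Feasible corners and z = 12p - 6q:
  (41, 0) → z = 492
  (932/27, 70/27) → z = 1196/3
  (237/8, 0) → z = 711/2
  (375/13, 27/13) → z = 4338/13

At the optimal vertex, 4p + 10q = 164 and q = 0.
Solving simultaneously gives p = 41, q = 0.

p = 41, q = 0, maximum z = 492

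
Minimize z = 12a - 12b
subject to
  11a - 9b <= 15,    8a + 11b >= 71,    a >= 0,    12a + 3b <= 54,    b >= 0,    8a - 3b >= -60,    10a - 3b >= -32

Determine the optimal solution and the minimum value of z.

a = 1, b = 14, minimum z = -156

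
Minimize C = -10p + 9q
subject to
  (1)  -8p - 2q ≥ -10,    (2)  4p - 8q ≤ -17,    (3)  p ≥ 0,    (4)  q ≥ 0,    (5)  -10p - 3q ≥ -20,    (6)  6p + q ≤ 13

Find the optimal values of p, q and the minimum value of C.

p = 23/36, q = 22/9, minimum C = 281/18

Extreme points and C = -10p + 9q:
  (23/36, 22/9) → C = 281/18
  (0, 5) → C = 45
  (0, 17/8) → C = 153/8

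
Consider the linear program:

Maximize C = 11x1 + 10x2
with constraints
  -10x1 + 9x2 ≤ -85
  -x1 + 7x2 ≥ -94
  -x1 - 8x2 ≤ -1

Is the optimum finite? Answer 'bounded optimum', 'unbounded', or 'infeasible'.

From the feasible point (689/89, -75/89), moving in the direction (9, 10) keeps every constraint satisfied while C increases without bound.

unbounded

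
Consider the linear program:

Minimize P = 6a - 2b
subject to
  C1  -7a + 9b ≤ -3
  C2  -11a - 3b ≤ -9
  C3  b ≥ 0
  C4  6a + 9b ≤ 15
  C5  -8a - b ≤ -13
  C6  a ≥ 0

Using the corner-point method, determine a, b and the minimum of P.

The optimum lies where 6a + 9b = 15 and -8a - b = -13.
Solving simultaneously gives a = 17/11, b = 7/11.

a = 17/11, b = 7/11, minimum P = 8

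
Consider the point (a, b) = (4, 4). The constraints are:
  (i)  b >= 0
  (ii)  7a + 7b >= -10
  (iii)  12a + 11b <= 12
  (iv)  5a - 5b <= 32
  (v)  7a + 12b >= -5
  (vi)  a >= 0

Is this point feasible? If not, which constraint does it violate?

Constraint (iii): 12a + 11b = 92, which is not ≤ 12. All other constraints are satisfied.

not feasible — violates (iii)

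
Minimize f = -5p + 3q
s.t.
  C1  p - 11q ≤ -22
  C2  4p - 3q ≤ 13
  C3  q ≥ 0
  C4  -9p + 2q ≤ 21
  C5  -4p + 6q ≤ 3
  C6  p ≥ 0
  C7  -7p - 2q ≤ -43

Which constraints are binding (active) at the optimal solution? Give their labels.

Extreme points and f = -5p + 3q:
  (29/4, 16/3) → f = -81/4
  (155/29, 81/29) → f = -532/29
  (126/25, 193/50) → f = -681/50

The minimum is at (29/4, 16/3). Substituting into each constraint, equality holds for C2 and C5; the remaining constraints have slack.

C2 and C5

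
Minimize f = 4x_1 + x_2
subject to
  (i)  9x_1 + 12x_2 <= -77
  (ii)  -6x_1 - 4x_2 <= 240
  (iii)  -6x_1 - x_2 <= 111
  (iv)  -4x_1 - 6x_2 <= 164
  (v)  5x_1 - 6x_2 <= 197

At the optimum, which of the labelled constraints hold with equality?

(iii) and (iv)

Vertices and f = 4x_1 + x_2:
  (-1255/63, 179/21) → f = -4483/63
  (317/19, -1079/57) → f = 2725/57
  (-251/16, -135/8) → f = -637/8
  (11/3, -268/9) → f = -136/9

The minimum is at (-251/16, -135/8). Substituting into each constraint, equality holds for (iii) and (iv); the remaining constraints have slack.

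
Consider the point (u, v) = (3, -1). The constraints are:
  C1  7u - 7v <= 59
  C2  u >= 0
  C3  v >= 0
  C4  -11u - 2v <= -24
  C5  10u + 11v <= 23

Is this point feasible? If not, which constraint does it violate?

not feasible — violates C3

Constraint C3: v = -1, which is not ≥ 0. All other constraints are satisfied.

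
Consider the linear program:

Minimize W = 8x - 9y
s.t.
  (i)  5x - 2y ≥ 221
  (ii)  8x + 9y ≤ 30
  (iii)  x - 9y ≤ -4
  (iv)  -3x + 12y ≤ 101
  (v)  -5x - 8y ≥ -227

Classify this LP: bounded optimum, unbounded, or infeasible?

infeasible

The boundaries 5x - 2y = 221 and 8x + 9y = 30 meet at (2049/61, -1618/61), but that point violates x - 9y ≤ -4. Every candidate vertex is excluded by some other constraint, so the feasible region is empty.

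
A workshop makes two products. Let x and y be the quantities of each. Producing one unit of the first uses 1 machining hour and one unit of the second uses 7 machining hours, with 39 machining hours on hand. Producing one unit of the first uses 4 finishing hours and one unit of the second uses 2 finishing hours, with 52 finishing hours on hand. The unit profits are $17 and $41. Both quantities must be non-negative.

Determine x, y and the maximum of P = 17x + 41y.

Feasible corners and P = 17x + 41y:
  (0, 0) → P = 0
  (0, 39/7) → P = 1599/7
  (13, 0) → P = 221
  (11, 4) → P = 351

At the optimal vertex, x + 7y = 39 and 4x + 2y = 52.
Solving simultaneously gives x = 11, y = 4.

x = 11, y = 4, maximum P = 351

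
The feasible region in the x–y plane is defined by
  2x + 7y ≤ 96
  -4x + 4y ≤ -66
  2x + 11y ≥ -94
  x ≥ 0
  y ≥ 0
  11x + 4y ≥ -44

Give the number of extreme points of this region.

3

Of the 15 pairwise boundary intersections, those satisfying every inequality are:
  (47/2, 7)
  (48, 0)
  (33/2, 0)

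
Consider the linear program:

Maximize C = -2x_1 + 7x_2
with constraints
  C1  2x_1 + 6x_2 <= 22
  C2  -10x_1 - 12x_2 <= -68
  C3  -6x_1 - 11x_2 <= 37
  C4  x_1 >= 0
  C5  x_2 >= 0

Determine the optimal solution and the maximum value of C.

x_1 = 4, x_2 = 7/3, maximum C = 25/3

Feasible corners and C = -2x_1 + 7x_2:
  (4, 7/3) → C = 25/3
  (11, 0) → C = -22
  (34/5, 0) → C = -68/5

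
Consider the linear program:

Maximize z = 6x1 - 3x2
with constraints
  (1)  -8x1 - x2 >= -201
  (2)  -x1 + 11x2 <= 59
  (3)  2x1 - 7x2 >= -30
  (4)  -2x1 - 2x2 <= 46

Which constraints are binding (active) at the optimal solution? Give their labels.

Feasible corners and z = 6x1 - 3x2:
  (2152/89, 673/89) → z = 10893/89
  (32, -55) → z = 357
  (83/15, 88/15) → z = 78/5
  (-191/9, -16/9) → z = -122

The maximum is at (32, -55). Substituting into each constraint, equality holds for (1) and (4); the remaining constraints have slack.

(1) and (4)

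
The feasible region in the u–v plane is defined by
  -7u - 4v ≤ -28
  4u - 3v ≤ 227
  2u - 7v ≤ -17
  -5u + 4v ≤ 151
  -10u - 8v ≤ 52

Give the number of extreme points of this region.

4

Intersecting each pair of boundary lines and keeping only the points that satisfy every inequality leaves:
  (128/57, 175/57)
  (-41/4, 399/16)
  (820/11, 261/11)
  (1361, 1739)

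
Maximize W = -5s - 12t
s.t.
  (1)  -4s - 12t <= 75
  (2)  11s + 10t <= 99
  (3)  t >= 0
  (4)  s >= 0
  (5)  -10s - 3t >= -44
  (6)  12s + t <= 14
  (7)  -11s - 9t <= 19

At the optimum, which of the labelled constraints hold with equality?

(3) and (4)

Vertices and W = -5s - 12t:
  (0, 99/10) → W = -594/5
  (41/109, 1034/109) → W = -12613/109
  (0, 0) → W = 0
  (7/6, 0) → W = -35/6

The maximum is at (0, 0). Substituting into each constraint, equality holds for (3) and (4); the remaining constraints have slack.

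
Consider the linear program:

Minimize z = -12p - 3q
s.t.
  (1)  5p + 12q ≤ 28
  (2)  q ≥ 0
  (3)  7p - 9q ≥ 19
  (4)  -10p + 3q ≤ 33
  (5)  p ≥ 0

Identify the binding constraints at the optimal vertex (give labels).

(1) and (2)

Extreme points and z = -12p - 3q:
  (28/5, 0) → z = -336/5
  (160/43, 101/129) → z = -47
  (19/7, 0) → z = -228/7

The minimum is at (28/5, 0). Substituting into each constraint, equality holds for (1) and (2); the remaining constraints have slack.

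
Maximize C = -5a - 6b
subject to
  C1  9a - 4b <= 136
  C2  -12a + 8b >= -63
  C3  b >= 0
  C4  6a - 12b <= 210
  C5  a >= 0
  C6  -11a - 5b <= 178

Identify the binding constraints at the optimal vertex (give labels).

C3 and C5

Feasible corners and C = -5a - 6b:
  (209/6, 355/8) → C = -5285/12
  (21/4, 0) → C = -105/4
  (0, 0) → C = 0
The feasible region is unbounded (it extends along (0, 1), (4, 9)), but C strictly decreases along every unbounded feasible direction, so there is no improving ray and the maximum is attained at a vertex.

The maximum is at (0, 0). Substituting into each constraint, equality holds for C3 and C5; the remaining constraints have slack.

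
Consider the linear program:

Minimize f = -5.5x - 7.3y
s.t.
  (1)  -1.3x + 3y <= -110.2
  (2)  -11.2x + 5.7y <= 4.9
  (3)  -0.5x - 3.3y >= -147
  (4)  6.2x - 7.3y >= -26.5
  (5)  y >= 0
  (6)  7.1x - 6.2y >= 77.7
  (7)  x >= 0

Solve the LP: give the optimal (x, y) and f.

Corner points and f = -5.5x - 7.3y:
  (26822/193, 13600/579) → f = -541843/579
  (1102/13, 0) → f = -6061/13
  (294, 0) → f = -1617

x = 294, y = 0, minimum f = -1617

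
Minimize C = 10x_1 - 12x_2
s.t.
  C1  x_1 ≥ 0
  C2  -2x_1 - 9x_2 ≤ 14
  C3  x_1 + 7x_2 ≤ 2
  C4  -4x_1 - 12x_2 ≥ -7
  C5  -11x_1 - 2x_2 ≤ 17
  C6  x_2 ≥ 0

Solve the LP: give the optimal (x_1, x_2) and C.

x_1 = 0, x_2 = 2/7, minimum C = -24/7

Corner points and C = 10x_1 - 12x_2:
  (0, 2/7) → C = -24/7
  (0, 0) → C = 0
  (25/16, 1/16) → C = 119/8
  (7/4, 0) → C = 35/2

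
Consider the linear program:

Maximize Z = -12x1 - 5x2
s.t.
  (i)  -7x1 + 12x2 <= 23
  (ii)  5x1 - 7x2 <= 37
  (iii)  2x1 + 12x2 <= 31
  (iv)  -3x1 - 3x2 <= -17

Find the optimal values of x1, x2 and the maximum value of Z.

x1 = 37/10, x2 = 59/30, maximum Z = -1627/30

Vertices and Z = -12x1 - 5x2:
  (661/74, 81/74) → Z = -8337/74
  (115/18, -13/18) → Z = -1315/18
  (37/10, 59/30) → Z = -1627/30

The binding constraints are 2x1 + 12x2 = 31 and -3x1 - 3x2 = -17.
Solving simultaneously gives x1 = 37/10, x2 = 59/30.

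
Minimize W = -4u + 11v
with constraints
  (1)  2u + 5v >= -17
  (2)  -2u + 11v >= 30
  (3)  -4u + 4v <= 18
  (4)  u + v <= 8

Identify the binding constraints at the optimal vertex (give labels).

(2) and (4)

Corner points and W = -4u + 11v:
  (-13/6, 7/3) → W = 103/3
  (58/13, 46/13) → W = 274/13
  (7/4, 25/4) → W = 247/4

The minimum is at (58/13, 46/13). Substituting into each constraint, equality holds for (2) and (4); the remaining constraints have slack.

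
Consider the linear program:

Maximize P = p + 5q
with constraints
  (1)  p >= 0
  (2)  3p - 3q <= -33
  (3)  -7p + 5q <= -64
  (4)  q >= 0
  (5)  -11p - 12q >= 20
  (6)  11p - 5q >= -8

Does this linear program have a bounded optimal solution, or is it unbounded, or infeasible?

The boundaries 3p - 3q = -33 and -7p + 5q = -64 meet at (119/2, 141/2), but that point violates -11p - 12q ≥ 20. Every candidate vertex is excluded by some other constraint, so the feasible region is empty.

infeasible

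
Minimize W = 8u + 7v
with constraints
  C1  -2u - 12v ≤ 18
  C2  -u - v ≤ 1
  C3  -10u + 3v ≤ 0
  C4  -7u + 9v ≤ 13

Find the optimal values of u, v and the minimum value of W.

Feasible corners and W = 8u + 7v:
  (3/5, -8/5) → W = -32/5
  (-3/13, -10/13) → W = -94/13
  (13/23, 130/69) → W = 1222/69
The feasible region is unbounded (it extends along (9, 7), (6, -1)), but W strictly increases along every unbounded feasible direction, so there is no improving ray and the minimum is attained at a vertex.

u = -3/13, v = -10/13, minimum W = -94/13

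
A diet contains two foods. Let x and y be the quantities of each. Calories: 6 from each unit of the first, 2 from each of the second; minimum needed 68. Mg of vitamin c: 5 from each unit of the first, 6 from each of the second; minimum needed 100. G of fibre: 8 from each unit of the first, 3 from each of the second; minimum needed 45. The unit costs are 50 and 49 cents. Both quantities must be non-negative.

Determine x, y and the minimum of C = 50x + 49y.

x = 8, y = 10, minimum C = 890

Feasible corners and C = 50x + 49y:
  (0, 34) → C = 1666
  (20, 0) → C = 1000
  (8, 10) → C = 890
The feasible region is unbounded (it extends along (0, 1), (1, 0)), but C strictly increases along every unbounded feasible direction, so there is no improving ray and the minimum is attained at a vertex.

The binding constraints are 6x + 2y = 68 and 5x + 6y = 100.
Solving simultaneously gives x = 8, y = 10.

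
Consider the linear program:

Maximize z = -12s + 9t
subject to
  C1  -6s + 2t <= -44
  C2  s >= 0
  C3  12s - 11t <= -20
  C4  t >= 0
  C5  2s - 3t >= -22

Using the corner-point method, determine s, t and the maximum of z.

Vertices and z = -12s + 9t:
  (262/21, 108/7) → z = -76/7
  (88/7, 110/7) → z = -66/7
  (13, 16) → z = -12

s = 88/7, t = 110/7, maximum z = -66/7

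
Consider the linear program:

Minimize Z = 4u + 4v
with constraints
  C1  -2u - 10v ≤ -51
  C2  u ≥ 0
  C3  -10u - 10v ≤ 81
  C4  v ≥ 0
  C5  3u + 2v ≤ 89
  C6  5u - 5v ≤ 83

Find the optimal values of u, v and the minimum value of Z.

Feasible corners and Z = 4u + 4v:
  (0, 51/10) → Z = 102/5
  (217/12, 89/60) → Z = 1174/15
  (0, 89/2) → Z = 178
  (611/25, 196/25) → Z = 3228/25

The optimum lies where -2u - 10v = -51 and u = 0.
Solving simultaneously gives u = 0, v = 51/10.

u = 0, v = 51/10, minimum Z = 102/5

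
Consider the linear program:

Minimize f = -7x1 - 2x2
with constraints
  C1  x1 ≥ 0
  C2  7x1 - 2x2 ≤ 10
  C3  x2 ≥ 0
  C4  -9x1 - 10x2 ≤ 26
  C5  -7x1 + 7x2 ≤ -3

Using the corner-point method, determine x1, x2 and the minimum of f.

Vertices and f = -7x1 - 2x2:
  (10/7, 0) → f = -10
  (64/35, 7/5) → f = -78/5
  (3/7, 0) → f = -3

x1 = 64/35, x2 = 7/5, minimum f = -78/5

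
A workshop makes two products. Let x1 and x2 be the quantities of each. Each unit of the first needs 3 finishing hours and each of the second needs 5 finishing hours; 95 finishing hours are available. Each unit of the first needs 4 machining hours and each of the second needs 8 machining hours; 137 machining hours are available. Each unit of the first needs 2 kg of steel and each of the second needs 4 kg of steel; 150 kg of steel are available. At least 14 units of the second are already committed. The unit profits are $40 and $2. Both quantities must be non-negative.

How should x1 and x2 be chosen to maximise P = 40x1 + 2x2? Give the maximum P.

x1 = 25/4, x2 = 14, maximum P = 278

The optimum lies where 4x1 + 8x2 = 137 and x2 = 14.
Solving simultaneously gives x1 = 25/4, x2 = 14.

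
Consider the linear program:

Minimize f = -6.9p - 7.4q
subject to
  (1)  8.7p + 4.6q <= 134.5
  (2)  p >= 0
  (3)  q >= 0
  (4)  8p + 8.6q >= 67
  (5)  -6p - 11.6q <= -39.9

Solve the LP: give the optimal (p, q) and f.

p = 0, q = 1345/46, minimum f = -9953/46

The binding constraints are 8.7p + 4.6q = 134.5 and p = 0.
Solving simultaneously gives p = 0, q = 1345/46.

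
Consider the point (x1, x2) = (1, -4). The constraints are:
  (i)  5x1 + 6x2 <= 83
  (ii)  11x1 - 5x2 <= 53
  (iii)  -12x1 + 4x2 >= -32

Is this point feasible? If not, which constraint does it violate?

(i): -19 ≤ 83 ✓
(ii): 31 ≤ 53 ✓
(iii): -28 ≥ -32 ✓

feasible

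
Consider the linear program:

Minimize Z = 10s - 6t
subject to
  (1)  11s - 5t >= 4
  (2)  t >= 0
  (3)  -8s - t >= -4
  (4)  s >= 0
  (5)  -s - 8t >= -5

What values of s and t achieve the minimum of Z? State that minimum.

s = 8/17, t = 4/17, minimum Z = 56/17

Feasible corners and Z = 10s - 6t:
  (4/11, 0) → Z = 40/11
  (8/17, 4/17) → Z = 56/17
  (1/2, 0) → Z = 5

The binding constraints are 11s - 5t = 4 and -8s - t = -4.
Solving simultaneously gives s = 8/17, t = 4/17.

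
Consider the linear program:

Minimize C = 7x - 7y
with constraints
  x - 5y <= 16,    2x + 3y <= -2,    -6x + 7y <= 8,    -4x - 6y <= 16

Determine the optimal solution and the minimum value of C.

Corner points and C = 7x - 7y:
  (38/13, -34/13) → C = 504/13
  (8/13, -40/13) → C = 336/13
  (-19/16, 1/8) → C = -147/16
  (-5/2, -1) → C = -21/2

At the optimal vertex, -6x + 7y = 8 and -4x - 6y = 16.
Solving simultaneously gives x = -5/2, y = -1.

x = -5/2, y = -1, minimum C = -21/2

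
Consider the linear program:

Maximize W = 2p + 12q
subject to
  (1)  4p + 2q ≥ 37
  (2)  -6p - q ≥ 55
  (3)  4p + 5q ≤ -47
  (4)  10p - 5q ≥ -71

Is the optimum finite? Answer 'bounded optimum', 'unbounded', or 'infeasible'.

The boundaries 4p + 2q = 37 and 4p + 5q = -47 meet at (93/4, -28), but that point violates -6p - q ≥ 55. Every candidate vertex is excluded by some other constraint, so the feasible region is empty.

infeasible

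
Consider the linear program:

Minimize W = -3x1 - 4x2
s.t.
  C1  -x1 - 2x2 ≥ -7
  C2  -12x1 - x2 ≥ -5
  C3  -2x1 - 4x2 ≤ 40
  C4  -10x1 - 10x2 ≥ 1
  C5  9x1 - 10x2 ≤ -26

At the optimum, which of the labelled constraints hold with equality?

C1 and C4

Extreme points and W = -3x1 - 4x2:
  (-36/5, 71/10) → W = -34/5
  (-9, -11/2) → W = 49
  (-27/19, 251/190) → W = -97/95
The feasible region is unbounded (it extends along (-2, 1)), but W strictly increases along every unbounded feasible direction, so there is no improving ray and the minimum is attained at a vertex.

The minimum is at (-36/5, 71/10). Substituting into each constraint, equality holds for C1 and C4; the remaining constraints have slack.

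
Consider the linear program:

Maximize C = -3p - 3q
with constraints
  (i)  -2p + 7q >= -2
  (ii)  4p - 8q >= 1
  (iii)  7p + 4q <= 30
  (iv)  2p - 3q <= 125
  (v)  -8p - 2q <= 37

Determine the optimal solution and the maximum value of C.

p = -3/4, q = -1/2, maximum C = 15/4

Extreme points and C = -3p - 3q:
  (-3/4, -1/2) → C = 15/4
  (218/57, 46/57) → C = -264/19
  (61/18, 113/72) → C = -119/8

The optimum lies where -2p + 7q = -2 and 4p - 8q = 1.
Solving simultaneously gives p = -3/4, q = -1/2.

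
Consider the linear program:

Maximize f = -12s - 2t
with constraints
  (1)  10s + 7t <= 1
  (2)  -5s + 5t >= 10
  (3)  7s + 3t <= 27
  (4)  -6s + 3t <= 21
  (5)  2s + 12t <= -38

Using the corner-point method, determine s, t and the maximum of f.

s = -5, t = -3, maximum f = 66

Feasible corners and f = -12s - 2t:
  (-5, -3) → f = 66
  (-31/7, -17/7) → f = 58
  (-61/13, -31/13) → f = 794/13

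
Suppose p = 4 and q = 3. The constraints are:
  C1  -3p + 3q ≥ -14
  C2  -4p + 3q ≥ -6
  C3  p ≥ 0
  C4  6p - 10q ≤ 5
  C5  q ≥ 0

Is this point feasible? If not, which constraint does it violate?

Constraint C2: -4p + 3q = -7, which is not ≥ -6. All other constraints are satisfied.

not feasible — violates C2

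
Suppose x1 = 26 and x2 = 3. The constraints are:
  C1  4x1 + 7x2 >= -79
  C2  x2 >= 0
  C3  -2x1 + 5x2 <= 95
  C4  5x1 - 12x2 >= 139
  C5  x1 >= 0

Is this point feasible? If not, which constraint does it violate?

Constraint C4: 5x1 - 12x2 = 94, which is not ≥ 139. All other constraints are satisfied.

not feasible — violates C4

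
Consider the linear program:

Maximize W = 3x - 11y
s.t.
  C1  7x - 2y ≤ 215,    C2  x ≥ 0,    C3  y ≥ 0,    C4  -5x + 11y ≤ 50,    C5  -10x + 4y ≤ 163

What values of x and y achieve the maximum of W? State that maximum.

At the optimal vertex, 7x - 2y = 215 and y = 0.
Solving simultaneously gives x = 215/7, y = 0.

x = 215/7, y = 0, maximum W = 645/7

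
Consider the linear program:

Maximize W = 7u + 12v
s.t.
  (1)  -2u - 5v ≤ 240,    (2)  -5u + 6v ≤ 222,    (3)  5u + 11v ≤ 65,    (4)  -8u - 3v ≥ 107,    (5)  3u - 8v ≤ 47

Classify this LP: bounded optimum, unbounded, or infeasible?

bounded optimum

Extreme points and W = 7u + 12v:
  (-2550/37, -756/37) → W = -26922/37
  (-1685/31, -814/31) → W = -21563/31
  (-2052/85, 287/17) → W = 168/5
  (-1372/73, 1055/73) → W = 3056/73
  (-715/73, -697/73) → W = -13369/73
The feasible region has finitely many vertices and no improving ray; the maximum is 3056/73 at (-1372/73, 1055/73).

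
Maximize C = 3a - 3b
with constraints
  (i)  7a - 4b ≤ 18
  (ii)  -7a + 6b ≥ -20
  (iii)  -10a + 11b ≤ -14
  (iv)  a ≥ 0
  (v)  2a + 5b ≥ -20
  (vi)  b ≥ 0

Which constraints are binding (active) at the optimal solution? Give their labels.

Corner points and C = 3a - 3b:
  (142/37, 82/37) → C = 180/37
  (18/7, 0) → C = 54/7
  (7/5, 0) → C = 21/5

The maximum is at (18/7, 0). Substituting into each constraint, equality holds for (i) and (vi); the remaining constraints have slack.

(i) and (vi)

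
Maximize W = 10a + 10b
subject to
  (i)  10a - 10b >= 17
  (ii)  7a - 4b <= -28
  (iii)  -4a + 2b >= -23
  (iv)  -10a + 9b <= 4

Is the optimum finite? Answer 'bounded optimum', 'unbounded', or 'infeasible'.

Vertices and W = 10a + 10b:
  (-58/5, -133/10) → W = -249
  (-193/10, -21) → W = -403
The feasible region has finitely many vertices and no improving ray; the maximum is -249 at (-58/5, -133/10).

bounded optimum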